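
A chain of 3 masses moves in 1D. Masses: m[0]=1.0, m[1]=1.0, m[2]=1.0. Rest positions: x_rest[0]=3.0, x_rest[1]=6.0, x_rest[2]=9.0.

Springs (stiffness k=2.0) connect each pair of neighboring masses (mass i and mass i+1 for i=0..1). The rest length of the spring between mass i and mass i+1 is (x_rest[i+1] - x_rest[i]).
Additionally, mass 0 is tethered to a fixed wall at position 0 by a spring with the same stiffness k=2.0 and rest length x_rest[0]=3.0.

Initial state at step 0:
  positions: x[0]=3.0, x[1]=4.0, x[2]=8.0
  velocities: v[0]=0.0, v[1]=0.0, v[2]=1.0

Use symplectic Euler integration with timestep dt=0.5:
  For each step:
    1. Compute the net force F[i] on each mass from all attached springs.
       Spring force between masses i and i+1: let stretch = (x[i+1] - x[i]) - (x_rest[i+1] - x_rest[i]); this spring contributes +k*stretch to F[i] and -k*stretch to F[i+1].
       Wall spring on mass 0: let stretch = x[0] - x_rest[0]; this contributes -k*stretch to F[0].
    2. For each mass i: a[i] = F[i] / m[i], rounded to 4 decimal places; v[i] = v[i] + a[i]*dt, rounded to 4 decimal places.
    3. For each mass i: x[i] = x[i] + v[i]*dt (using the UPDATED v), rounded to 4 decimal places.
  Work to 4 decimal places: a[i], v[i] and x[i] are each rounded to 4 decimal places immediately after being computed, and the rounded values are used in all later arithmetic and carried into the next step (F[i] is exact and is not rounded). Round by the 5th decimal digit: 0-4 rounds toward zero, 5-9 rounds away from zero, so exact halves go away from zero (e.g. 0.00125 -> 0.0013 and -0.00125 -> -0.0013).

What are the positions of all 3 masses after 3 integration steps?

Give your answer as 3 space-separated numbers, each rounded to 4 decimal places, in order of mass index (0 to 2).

Answer: 3.0000 6.0000 9.1250

Derivation:
Step 0: x=[3.0000 4.0000 8.0000] v=[0.0000 0.0000 1.0000]
Step 1: x=[2.0000 5.5000 8.0000] v=[-2.0000 3.0000 0.0000]
Step 2: x=[1.7500 6.5000 8.2500] v=[-0.5000 2.0000 0.5000]
Step 3: x=[3.0000 6.0000 9.1250] v=[2.5000 -1.0000 1.7500]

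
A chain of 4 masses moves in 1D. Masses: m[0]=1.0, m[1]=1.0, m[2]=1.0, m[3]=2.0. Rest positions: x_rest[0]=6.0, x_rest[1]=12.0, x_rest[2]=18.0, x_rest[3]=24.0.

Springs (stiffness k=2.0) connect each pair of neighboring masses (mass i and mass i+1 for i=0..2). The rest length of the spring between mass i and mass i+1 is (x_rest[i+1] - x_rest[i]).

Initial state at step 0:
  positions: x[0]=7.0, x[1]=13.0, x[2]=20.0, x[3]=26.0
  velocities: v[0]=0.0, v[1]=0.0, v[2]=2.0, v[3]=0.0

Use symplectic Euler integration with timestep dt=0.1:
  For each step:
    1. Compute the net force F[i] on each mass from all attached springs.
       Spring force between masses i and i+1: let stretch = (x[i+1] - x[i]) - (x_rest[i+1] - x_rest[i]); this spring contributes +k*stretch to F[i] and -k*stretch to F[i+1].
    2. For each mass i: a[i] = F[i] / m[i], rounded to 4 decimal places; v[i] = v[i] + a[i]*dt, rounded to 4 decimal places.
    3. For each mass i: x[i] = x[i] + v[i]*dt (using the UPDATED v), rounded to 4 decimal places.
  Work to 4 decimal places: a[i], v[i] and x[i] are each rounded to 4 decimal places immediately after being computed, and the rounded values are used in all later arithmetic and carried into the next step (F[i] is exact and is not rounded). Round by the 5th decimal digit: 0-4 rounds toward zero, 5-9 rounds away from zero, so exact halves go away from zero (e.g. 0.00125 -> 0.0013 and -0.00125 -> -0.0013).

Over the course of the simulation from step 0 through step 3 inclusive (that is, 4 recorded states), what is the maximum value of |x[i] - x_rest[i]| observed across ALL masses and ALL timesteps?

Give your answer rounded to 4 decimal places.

Answer: 2.4544

Derivation:
Step 0: x=[7.0000 13.0000 20.0000 26.0000] v=[0.0000 0.0000 2.0000 0.0000]
Step 1: x=[7.0000 13.0200 20.1800 26.0000] v=[0.0000 0.2000 1.8000 0.0000]
Step 2: x=[7.0004 13.0628 20.3332 26.0018] v=[0.0040 0.4280 1.5320 0.0180]
Step 3: x=[7.0021 13.1298 20.4544 26.0069] v=[0.0165 0.6696 1.2116 0.0511]
Max displacement = 2.4544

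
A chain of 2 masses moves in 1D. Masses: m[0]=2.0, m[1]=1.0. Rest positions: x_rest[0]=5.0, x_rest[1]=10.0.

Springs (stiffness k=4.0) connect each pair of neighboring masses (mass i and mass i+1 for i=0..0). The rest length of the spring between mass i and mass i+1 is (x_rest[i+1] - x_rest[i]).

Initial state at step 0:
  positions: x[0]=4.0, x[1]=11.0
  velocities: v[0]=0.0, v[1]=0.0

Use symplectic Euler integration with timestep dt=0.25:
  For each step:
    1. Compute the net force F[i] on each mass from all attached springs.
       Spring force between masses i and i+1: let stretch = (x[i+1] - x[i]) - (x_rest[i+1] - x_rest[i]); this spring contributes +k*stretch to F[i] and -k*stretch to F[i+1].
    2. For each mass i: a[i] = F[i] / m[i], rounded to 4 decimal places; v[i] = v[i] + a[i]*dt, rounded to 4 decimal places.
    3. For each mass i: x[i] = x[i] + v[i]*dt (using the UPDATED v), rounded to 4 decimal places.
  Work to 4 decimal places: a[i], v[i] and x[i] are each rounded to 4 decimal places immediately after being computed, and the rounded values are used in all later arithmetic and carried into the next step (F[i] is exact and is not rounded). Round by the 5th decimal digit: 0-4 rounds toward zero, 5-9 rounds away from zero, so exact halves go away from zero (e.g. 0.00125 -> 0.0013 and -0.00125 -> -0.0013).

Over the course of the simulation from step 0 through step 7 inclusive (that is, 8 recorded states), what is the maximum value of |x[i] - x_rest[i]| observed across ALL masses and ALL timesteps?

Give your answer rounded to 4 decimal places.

Answer: 1.6787

Derivation:
Step 0: x=[4.0000 11.0000] v=[0.0000 0.0000]
Step 1: x=[4.2500 10.5000] v=[1.0000 -2.0000]
Step 2: x=[4.6563 9.6875] v=[1.6250 -3.2500]
Step 3: x=[5.0665 8.8672] v=[1.6406 -3.2812]
Step 4: x=[5.3268 8.3467] v=[1.0410 -2.0819]
Step 5: x=[5.3396 8.3213] v=[0.0510 -0.1018]
Step 6: x=[5.1001 8.8004] v=[-0.9582 1.9165]
Step 7: x=[4.6981 9.6045] v=[-1.6081 3.2162]
Max displacement = 1.6787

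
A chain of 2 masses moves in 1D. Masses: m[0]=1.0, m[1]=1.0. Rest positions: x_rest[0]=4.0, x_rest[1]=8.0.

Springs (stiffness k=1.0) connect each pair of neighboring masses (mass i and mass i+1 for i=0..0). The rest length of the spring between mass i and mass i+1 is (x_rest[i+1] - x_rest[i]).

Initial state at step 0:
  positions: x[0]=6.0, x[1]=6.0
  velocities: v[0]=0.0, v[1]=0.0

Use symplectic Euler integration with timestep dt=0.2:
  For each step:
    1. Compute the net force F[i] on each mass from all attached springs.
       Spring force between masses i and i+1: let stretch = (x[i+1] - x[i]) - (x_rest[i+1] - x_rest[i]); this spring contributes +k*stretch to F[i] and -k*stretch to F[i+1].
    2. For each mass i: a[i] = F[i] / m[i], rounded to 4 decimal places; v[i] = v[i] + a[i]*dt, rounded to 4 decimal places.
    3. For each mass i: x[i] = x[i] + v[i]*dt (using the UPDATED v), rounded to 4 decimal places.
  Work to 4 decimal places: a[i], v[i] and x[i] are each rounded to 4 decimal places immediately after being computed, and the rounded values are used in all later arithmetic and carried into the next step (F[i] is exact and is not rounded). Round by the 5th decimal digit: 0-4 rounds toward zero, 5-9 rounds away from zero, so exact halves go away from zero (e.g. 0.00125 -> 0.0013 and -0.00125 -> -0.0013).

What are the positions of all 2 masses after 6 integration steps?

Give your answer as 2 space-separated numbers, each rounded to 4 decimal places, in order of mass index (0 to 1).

Step 0: x=[6.0000 6.0000] v=[0.0000 0.0000]
Step 1: x=[5.8400 6.1600] v=[-0.8000 0.8000]
Step 2: x=[5.5328 6.4672] v=[-1.5360 1.5360]
Step 3: x=[5.1030 6.8970] v=[-2.1491 2.1491]
Step 4: x=[4.5849 7.4151] v=[-2.5903 2.5903]
Step 5: x=[4.0200 7.9800] v=[-2.8243 2.8243]
Step 6: x=[3.4535 8.5465] v=[-2.8323 2.8323]

Answer: 3.4535 8.5465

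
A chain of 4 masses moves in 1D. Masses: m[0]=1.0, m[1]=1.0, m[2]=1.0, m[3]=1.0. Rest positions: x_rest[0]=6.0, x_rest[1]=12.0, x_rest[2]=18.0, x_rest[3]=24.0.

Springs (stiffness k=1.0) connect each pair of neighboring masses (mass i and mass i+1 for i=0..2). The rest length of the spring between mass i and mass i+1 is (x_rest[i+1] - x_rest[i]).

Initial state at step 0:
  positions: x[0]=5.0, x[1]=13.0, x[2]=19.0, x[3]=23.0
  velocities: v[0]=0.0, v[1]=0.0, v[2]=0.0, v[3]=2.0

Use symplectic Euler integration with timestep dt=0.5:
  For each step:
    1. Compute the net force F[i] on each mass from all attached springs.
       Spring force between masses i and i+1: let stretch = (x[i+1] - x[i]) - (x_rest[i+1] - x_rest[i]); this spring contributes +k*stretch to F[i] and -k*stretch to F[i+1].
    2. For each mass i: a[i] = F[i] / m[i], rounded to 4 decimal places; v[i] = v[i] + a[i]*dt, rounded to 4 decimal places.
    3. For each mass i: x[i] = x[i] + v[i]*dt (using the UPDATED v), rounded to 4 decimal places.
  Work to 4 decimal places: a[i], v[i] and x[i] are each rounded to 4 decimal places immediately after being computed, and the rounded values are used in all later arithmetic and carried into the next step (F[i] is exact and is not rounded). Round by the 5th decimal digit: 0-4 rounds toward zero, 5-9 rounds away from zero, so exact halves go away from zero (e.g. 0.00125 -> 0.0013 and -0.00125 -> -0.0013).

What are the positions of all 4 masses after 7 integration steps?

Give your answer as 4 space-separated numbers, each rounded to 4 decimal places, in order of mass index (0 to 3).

Answer: 6.1711 14.6898 20.9123 25.2277

Derivation:
Step 0: x=[5.0000 13.0000 19.0000 23.0000] v=[0.0000 0.0000 0.0000 2.0000]
Step 1: x=[5.5000 12.5000 18.5000 24.5000] v=[1.0000 -1.0000 -1.0000 3.0000]
Step 2: x=[6.2500 11.7500 18.0000 26.0000] v=[1.5000 -1.5000 -1.0000 3.0000]
Step 3: x=[6.8750 11.1875 17.9375 27.0000] v=[1.2500 -1.1250 -0.1250 2.0000]
Step 4: x=[7.0782 11.2344 18.4532 27.2344] v=[0.4063 0.0938 1.0313 0.4688]
Step 5: x=[6.8204 12.0470 19.3595 26.7735] v=[-0.5156 1.6251 1.8125 -0.9218]
Step 6: x=[6.3693 13.3811 20.2912 25.9591] v=[-0.9023 2.6681 1.8633 -1.6288]
Step 7: x=[6.1711 14.6898 20.9123 25.2277] v=[-0.3964 2.6173 1.2422 -1.4628]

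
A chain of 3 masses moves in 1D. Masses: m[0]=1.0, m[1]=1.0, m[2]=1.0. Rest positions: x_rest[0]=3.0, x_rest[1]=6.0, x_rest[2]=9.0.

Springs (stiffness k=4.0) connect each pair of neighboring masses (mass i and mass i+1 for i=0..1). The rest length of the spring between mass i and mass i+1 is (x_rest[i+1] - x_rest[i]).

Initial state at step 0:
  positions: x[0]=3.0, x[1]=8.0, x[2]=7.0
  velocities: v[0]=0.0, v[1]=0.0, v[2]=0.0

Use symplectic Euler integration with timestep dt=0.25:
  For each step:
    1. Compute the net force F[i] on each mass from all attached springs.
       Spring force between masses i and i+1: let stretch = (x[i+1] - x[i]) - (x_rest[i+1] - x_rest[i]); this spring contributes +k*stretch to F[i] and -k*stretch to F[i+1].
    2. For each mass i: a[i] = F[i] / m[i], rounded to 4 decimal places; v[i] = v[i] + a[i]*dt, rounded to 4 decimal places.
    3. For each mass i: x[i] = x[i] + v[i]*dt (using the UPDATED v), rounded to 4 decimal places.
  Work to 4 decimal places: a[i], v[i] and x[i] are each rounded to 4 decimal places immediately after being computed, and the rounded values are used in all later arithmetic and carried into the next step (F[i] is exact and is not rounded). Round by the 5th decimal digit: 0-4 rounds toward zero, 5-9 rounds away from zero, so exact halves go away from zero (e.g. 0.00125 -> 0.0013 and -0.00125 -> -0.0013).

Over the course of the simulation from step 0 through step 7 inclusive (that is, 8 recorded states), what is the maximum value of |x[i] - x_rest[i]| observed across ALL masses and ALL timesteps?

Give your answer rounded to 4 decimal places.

Answer: 2.2187

Derivation:
Step 0: x=[3.0000 8.0000 7.0000] v=[0.0000 0.0000 0.0000]
Step 1: x=[3.5000 6.5000 8.0000] v=[2.0000 -6.0000 4.0000]
Step 2: x=[4.0000 4.6250 9.3750] v=[2.0000 -7.5000 5.5000]
Step 3: x=[3.9063 3.7813 10.3125] v=[-0.3750 -3.3750 3.7500]
Step 4: x=[3.0313 4.6016 10.3672] v=[-3.5000 3.2812 0.2188]
Step 5: x=[1.7989 6.4707 9.7305] v=[-4.9297 7.4765 -2.5468]
Step 6: x=[0.9844 7.9868 9.0289] v=[-3.2579 6.0645 -2.8066]
Step 7: x=[1.1705 8.0129 8.8167] v=[0.7445 0.1042 -0.8487]
Max displacement = 2.2187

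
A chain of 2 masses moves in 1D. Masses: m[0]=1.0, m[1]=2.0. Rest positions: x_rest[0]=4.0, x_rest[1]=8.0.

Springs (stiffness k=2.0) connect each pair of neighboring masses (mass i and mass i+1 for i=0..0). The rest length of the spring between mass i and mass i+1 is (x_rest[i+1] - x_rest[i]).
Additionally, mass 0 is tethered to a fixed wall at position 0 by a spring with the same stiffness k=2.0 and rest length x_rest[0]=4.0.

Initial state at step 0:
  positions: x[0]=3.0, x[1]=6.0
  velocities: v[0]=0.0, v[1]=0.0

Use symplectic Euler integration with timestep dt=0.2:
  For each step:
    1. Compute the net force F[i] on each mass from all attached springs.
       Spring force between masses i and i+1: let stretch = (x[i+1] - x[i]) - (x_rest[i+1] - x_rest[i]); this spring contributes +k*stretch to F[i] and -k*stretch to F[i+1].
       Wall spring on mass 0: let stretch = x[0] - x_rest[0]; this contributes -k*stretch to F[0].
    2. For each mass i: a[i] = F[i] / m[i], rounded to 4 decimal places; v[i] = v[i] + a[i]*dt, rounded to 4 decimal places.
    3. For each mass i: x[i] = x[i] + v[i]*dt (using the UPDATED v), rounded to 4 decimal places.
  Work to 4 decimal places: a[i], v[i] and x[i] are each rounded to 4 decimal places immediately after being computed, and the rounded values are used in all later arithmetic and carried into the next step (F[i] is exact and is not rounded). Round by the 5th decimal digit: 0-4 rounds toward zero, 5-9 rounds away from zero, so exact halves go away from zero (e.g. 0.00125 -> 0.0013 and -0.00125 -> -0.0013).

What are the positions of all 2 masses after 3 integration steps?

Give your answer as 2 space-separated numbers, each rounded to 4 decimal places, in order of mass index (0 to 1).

Step 0: x=[3.0000 6.0000] v=[0.0000 0.0000]
Step 1: x=[3.0000 6.0400] v=[0.0000 0.2000]
Step 2: x=[3.0032 6.1184] v=[0.0160 0.3920]
Step 3: x=[3.0154 6.2322] v=[0.0608 0.5690]

Answer: 3.0154 6.2322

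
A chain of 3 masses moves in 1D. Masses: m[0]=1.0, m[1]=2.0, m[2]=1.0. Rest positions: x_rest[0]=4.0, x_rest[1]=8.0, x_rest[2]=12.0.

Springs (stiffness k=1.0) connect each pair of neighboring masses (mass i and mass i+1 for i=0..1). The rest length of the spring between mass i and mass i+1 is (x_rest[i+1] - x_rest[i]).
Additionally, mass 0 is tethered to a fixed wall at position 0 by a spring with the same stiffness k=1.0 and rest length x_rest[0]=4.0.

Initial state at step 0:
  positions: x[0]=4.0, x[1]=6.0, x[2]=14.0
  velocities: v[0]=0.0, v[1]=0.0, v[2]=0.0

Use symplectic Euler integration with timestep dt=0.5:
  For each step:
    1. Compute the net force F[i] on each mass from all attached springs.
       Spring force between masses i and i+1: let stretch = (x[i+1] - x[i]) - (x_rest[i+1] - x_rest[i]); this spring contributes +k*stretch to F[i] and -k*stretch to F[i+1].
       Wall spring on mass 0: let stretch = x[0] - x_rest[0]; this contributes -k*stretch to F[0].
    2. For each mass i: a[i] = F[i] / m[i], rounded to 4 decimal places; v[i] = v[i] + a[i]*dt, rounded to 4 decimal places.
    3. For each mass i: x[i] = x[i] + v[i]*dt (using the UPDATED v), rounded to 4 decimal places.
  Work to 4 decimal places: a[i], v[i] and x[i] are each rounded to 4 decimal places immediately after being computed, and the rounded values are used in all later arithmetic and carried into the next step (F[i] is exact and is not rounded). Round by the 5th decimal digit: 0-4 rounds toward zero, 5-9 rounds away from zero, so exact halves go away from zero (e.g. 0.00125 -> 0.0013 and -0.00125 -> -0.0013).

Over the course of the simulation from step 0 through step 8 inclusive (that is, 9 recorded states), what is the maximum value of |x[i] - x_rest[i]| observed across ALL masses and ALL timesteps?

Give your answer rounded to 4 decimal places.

Step 0: x=[4.0000 6.0000 14.0000] v=[0.0000 0.0000 0.0000]
Step 1: x=[3.5000 6.7500 13.0000] v=[-1.0000 1.5000 -2.0000]
Step 2: x=[2.9375 7.8750 11.4375] v=[-1.1250 2.2500 -3.1250]
Step 3: x=[2.8750 8.8282 9.9844] v=[-0.1250 1.9063 -2.9063]
Step 4: x=[3.5821 9.1818 9.2422] v=[1.4141 0.7071 -1.4844]
Step 5: x=[4.7936 8.8429 9.4849] v=[2.4229 -0.6778 0.4854]
Step 6: x=[5.8190 8.0781 10.5671] v=[2.0508 -1.5297 2.1644]
Step 7: x=[5.9545 7.3420 12.0271] v=[0.2709 -1.4722 2.9199]
Step 8: x=[4.9482 7.0181 13.3158] v=[-2.0126 -0.6478 2.5774]
Max displacement = 2.7578

Answer: 2.7578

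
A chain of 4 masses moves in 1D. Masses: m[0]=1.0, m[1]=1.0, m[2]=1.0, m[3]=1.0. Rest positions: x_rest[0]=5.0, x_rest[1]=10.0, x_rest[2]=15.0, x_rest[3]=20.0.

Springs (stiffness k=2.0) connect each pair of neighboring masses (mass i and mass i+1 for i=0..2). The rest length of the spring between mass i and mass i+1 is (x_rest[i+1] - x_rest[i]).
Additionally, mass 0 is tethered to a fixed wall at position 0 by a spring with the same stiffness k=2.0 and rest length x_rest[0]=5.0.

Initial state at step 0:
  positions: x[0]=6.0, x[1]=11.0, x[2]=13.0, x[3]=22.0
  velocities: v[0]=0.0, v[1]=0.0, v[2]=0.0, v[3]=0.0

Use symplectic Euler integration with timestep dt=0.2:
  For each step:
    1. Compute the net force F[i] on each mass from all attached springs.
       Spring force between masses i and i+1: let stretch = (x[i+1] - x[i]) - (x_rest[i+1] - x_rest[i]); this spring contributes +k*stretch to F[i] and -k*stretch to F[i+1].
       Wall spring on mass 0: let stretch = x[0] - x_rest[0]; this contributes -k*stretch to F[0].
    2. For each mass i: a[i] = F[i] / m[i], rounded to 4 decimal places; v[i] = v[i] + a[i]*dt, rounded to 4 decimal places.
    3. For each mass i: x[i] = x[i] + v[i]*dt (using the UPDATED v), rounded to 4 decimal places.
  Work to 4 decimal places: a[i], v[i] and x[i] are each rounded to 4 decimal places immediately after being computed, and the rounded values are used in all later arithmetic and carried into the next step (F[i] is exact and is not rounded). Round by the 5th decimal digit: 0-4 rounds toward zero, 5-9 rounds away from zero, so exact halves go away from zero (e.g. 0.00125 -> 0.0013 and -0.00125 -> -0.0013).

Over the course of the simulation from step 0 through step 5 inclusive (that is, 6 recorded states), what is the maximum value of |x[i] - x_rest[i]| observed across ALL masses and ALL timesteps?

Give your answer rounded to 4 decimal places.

Answer: 2.5535

Derivation:
Step 0: x=[6.0000 11.0000 13.0000 22.0000] v=[0.0000 0.0000 0.0000 0.0000]
Step 1: x=[5.9200 10.7600 13.5600 21.6800] v=[-0.4000 -1.2000 2.8000 -1.6000]
Step 2: x=[5.7536 10.3568 14.5456 21.1104] v=[-0.8320 -2.0160 4.9280 -2.8480]
Step 3: x=[5.4952 9.9204 15.7213 20.4156] v=[-1.2922 -2.1818 5.8784 -3.4739]
Step 4: x=[5.1512 9.5941 16.8085 19.7453] v=[-1.7202 -1.6315 5.4358 -3.3516]
Step 5: x=[4.7505 9.4895 17.5535 19.2400] v=[-2.0035 -0.5229 3.7248 -2.5263]
Max displacement = 2.5535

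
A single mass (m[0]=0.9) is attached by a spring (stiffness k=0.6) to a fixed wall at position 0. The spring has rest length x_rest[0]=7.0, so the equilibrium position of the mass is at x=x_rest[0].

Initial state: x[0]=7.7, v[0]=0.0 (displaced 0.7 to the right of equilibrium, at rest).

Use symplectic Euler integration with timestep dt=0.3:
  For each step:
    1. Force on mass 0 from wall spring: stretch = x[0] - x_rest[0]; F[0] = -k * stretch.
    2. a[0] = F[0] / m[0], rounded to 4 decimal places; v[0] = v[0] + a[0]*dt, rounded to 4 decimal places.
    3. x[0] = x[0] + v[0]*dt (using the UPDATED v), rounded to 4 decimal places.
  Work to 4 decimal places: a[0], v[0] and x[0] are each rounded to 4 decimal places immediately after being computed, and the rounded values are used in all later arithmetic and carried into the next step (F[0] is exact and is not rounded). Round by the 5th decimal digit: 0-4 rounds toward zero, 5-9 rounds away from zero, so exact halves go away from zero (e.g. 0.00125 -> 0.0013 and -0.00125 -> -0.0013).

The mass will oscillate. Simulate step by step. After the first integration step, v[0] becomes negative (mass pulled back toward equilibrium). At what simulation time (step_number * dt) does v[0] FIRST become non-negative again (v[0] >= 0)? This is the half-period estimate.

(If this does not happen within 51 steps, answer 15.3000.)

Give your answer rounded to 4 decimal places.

Answer: 3.9000

Derivation:
Step 0: x=[7.7000] v=[0.0000]
Step 1: x=[7.6580] v=[-0.1400]
Step 2: x=[7.5765] v=[-0.2716]
Step 3: x=[7.4604] v=[-0.3869]
Step 4: x=[7.3167] v=[-0.4790]
Step 5: x=[7.1540] v=[-0.5423]
Step 6: x=[6.9821] v=[-0.5731]
Step 7: x=[6.8113] v=[-0.5695]
Step 8: x=[6.6518] v=[-0.5318]
Step 9: x=[6.5131] v=[-0.4622]
Step 10: x=[6.4037] v=[-0.3648]
Step 11: x=[6.3300] v=[-0.2456]
Step 12: x=[6.2965] v=[-0.1116]
Step 13: x=[6.3052] v=[0.0291]
First v>=0 after going negative at step 13, time=3.9000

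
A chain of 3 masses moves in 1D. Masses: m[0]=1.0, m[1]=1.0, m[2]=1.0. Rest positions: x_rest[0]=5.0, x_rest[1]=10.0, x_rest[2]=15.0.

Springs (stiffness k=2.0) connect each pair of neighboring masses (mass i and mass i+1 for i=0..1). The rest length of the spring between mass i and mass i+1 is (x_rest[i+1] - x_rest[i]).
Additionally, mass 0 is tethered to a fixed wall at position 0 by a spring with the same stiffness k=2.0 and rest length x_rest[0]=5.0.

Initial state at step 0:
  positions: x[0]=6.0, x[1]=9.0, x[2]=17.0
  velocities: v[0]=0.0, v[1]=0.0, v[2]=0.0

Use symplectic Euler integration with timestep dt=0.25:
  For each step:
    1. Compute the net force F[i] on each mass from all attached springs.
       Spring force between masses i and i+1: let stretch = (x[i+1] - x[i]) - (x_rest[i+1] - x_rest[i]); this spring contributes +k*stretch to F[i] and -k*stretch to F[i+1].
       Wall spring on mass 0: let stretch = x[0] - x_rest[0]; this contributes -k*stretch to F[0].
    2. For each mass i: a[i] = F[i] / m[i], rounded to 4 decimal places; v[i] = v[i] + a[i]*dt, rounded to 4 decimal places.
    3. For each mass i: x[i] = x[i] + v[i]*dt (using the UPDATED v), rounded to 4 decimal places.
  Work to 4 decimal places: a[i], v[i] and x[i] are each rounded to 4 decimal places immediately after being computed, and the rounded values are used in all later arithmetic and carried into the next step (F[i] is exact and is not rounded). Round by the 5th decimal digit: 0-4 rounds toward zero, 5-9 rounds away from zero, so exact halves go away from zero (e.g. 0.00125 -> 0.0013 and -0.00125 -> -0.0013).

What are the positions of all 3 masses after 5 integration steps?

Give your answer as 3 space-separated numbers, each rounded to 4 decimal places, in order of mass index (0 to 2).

Step 0: x=[6.0000 9.0000 17.0000] v=[0.0000 0.0000 0.0000]
Step 1: x=[5.6250 9.6250 16.6250] v=[-1.5000 2.5000 -1.5000]
Step 2: x=[5.0469 10.6250 16.0000] v=[-2.3125 4.0000 -2.5000]
Step 3: x=[4.5352 11.5996 15.3281] v=[-2.0469 3.8985 -2.6875]
Step 4: x=[4.3396 12.1573 14.8152] v=[-0.7823 2.2306 -2.0518]
Step 5: x=[4.5788 12.0700 14.5950] v=[0.9568 -0.3493 -0.8808]

Answer: 4.5788 12.0700 14.5950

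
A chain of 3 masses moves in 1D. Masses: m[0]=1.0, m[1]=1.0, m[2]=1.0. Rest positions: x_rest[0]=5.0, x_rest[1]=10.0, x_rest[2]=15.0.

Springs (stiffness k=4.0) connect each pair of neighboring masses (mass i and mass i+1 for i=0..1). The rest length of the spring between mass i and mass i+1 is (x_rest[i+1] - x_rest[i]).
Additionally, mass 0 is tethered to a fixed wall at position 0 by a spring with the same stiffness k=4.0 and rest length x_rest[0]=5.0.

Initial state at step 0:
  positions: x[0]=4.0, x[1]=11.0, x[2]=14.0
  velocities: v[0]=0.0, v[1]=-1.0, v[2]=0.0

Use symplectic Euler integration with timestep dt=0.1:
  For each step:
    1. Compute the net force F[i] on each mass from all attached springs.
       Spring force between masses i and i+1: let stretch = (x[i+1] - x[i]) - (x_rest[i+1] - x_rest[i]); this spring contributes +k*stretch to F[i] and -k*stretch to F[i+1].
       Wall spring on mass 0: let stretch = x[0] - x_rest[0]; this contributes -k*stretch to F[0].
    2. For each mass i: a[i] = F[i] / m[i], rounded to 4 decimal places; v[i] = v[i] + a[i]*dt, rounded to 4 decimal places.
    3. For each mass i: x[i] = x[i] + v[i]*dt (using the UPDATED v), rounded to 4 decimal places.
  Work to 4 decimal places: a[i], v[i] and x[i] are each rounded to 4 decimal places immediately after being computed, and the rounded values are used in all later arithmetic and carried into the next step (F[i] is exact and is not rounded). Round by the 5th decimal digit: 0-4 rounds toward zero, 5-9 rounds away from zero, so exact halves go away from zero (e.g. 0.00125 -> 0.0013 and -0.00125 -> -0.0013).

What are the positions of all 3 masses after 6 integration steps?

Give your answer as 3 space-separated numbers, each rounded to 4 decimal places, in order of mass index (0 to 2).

Step 0: x=[4.0000 11.0000 14.0000] v=[0.0000 -1.0000 0.0000]
Step 1: x=[4.1200 10.7400 14.0800] v=[1.2000 -2.6000 0.8000]
Step 2: x=[4.3400 10.3488 14.2264] v=[2.2000 -3.9120 1.4640]
Step 3: x=[4.6268 9.8724 14.4177] v=[2.8675 -4.7645 1.9130]
Step 4: x=[4.9383 9.3679 14.6272] v=[3.1150 -5.0446 2.0949]
Step 5: x=[5.2295 8.8966 14.8263] v=[2.9115 -4.7127 1.9912]
Step 6: x=[5.4582 8.5158 14.9882] v=[2.2865 -3.8077 1.6193]

Answer: 5.4582 8.5158 14.9882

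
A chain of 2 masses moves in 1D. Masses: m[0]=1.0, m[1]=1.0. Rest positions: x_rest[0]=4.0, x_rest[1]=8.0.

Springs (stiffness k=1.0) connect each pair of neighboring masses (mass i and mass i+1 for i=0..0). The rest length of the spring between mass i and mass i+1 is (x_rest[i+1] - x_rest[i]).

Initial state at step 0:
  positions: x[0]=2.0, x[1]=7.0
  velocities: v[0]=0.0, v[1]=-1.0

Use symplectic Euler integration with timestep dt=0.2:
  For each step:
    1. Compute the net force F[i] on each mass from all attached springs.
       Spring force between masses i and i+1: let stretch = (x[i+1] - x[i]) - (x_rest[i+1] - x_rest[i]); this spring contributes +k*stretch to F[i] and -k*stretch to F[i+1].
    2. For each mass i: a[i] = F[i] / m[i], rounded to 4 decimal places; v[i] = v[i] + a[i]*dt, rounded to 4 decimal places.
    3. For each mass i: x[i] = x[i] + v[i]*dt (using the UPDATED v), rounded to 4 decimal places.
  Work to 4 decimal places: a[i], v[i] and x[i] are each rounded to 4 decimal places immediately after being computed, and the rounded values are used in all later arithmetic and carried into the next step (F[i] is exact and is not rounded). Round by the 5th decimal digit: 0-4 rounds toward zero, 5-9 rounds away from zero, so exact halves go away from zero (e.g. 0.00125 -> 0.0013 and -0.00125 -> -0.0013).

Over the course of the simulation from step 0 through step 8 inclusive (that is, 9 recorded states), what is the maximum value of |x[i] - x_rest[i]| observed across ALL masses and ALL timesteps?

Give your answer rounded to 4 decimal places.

Answer: 2.9499

Derivation:
Step 0: x=[2.0000 7.0000] v=[0.0000 -1.0000]
Step 1: x=[2.0400 6.7600] v=[0.2000 -1.2000]
Step 2: x=[2.1088 6.4912] v=[0.3440 -1.3440]
Step 3: x=[2.1929 6.2071] v=[0.4205 -1.4205]
Step 4: x=[2.2776 5.9224] v=[0.4233 -1.4233]
Step 5: x=[2.3481 5.6519] v=[0.3523 -1.3523]
Step 6: x=[2.3907 5.4093] v=[0.2131 -1.2131]
Step 7: x=[2.3941 5.2059] v=[0.0168 -1.0168]
Step 8: x=[2.3499 5.0501] v=[-0.2208 -0.7792]
Max displacement = 2.9499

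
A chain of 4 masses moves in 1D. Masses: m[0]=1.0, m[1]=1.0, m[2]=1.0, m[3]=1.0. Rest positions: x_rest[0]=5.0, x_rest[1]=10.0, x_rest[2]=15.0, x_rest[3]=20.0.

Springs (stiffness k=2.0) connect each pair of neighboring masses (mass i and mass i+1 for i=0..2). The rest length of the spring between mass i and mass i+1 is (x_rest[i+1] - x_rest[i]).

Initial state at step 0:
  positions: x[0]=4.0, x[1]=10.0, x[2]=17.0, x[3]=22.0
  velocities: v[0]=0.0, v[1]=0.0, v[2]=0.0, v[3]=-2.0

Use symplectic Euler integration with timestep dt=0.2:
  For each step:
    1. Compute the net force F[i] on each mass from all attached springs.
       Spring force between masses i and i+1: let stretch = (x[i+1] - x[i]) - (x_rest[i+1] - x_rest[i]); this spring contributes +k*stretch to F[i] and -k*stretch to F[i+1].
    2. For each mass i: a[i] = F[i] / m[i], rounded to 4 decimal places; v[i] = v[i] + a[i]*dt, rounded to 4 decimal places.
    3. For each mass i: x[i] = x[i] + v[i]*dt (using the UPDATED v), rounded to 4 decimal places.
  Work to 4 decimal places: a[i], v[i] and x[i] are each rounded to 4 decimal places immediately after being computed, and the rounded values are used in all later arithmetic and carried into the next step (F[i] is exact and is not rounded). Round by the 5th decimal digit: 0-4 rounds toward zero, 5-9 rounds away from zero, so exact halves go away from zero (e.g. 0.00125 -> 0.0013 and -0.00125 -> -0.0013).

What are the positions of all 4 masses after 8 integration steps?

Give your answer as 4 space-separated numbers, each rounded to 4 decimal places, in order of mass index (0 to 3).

Step 0: x=[4.0000 10.0000 17.0000 22.0000] v=[0.0000 0.0000 0.0000 -2.0000]
Step 1: x=[4.0800 10.0800 16.8400 21.6000] v=[0.4000 0.4000 -0.8000 -2.0000]
Step 2: x=[4.2400 10.2208 16.5200 21.2192] v=[0.8000 0.7040 -1.6000 -1.9040]
Step 3: x=[4.4785 10.3871 16.0720 20.8625] v=[1.1923 0.8314 -2.2400 -1.7837]
Step 4: x=[4.7896 10.5355 15.5524 20.5225] v=[1.5557 0.7419 -2.5978 -1.6999]
Step 5: x=[5.1604 10.6256 15.0291 20.1849] v=[1.8541 0.4503 -2.6165 -1.6879]
Step 6: x=[5.5684 10.6307 14.5660 19.8349] v=[2.0402 0.0256 -2.3156 -1.7502]
Step 7: x=[5.9814 10.5457 14.2096 19.4633] v=[2.0651 -0.4252 -1.7822 -1.8578]
Step 8: x=[6.3596 10.3886 13.9803 19.0714] v=[1.8908 -0.7854 -1.1463 -1.9593]

Answer: 6.3596 10.3886 13.9803 19.0714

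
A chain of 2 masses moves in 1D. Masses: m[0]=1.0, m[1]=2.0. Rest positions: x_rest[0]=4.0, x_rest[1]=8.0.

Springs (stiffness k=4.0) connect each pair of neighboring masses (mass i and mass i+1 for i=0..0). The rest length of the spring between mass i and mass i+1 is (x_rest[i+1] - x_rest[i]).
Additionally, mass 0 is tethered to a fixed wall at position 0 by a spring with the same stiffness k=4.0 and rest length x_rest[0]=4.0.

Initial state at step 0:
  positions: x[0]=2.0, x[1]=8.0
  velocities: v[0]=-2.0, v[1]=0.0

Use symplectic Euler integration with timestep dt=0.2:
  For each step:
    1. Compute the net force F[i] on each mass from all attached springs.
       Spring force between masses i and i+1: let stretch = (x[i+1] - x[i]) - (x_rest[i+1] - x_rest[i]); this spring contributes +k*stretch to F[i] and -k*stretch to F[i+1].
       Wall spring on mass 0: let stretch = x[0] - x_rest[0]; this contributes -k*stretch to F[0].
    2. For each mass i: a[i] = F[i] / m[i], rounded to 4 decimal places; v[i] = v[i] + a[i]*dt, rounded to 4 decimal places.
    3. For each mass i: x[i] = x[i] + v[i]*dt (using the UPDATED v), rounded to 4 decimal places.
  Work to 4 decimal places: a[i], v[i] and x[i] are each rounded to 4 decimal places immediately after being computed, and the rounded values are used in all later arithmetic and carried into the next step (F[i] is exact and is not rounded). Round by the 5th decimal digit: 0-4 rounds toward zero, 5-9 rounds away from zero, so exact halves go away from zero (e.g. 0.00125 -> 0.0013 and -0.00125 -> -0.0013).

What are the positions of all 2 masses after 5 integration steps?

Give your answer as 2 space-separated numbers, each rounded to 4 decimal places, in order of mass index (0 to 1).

Step 0: x=[2.0000 8.0000] v=[-2.0000 0.0000]
Step 1: x=[2.2400 7.8400] v=[1.2000 -0.8000]
Step 2: x=[3.0176 7.5520] v=[3.8880 -1.4400]
Step 3: x=[4.0379 7.2212] v=[5.1014 -1.6538]
Step 4: x=[4.9214 6.9558] v=[4.4177 -1.3271]
Step 5: x=[5.3430 6.8476] v=[2.1081 -0.5409]

Answer: 5.3430 6.8476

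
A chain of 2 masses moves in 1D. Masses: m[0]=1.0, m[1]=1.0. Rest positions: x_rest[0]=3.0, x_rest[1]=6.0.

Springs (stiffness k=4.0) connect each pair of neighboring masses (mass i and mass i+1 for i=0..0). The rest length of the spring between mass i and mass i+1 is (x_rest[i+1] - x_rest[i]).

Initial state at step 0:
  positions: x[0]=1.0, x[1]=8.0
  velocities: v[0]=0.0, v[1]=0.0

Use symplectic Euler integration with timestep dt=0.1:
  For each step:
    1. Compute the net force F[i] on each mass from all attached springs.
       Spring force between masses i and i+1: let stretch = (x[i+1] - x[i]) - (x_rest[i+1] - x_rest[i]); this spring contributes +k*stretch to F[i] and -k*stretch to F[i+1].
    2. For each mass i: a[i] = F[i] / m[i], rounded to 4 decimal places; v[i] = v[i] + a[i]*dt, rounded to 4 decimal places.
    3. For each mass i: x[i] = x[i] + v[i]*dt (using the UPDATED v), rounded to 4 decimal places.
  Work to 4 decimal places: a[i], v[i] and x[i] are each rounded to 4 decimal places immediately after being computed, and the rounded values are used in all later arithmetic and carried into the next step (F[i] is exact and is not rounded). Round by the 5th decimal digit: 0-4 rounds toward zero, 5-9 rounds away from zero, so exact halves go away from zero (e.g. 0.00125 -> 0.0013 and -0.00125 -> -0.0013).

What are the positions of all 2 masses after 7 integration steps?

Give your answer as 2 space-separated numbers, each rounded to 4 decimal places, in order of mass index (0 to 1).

Answer: 4.0692 4.9310

Derivation:
Step 0: x=[1.0000 8.0000] v=[0.0000 0.0000]
Step 1: x=[1.1600 7.8400] v=[1.6000 -1.6000]
Step 2: x=[1.4672 7.5328] v=[3.0720 -3.0720]
Step 3: x=[1.8970 7.1030] v=[4.2982 -4.2982]
Step 4: x=[2.4151 6.5849] v=[5.1806 -5.1806]
Step 5: x=[2.9800 6.0201] v=[5.6485 -5.6485]
Step 6: x=[3.5465 5.4537] v=[5.6645 -5.6645]
Step 7: x=[4.0692 4.9310] v=[5.2274 -5.2274]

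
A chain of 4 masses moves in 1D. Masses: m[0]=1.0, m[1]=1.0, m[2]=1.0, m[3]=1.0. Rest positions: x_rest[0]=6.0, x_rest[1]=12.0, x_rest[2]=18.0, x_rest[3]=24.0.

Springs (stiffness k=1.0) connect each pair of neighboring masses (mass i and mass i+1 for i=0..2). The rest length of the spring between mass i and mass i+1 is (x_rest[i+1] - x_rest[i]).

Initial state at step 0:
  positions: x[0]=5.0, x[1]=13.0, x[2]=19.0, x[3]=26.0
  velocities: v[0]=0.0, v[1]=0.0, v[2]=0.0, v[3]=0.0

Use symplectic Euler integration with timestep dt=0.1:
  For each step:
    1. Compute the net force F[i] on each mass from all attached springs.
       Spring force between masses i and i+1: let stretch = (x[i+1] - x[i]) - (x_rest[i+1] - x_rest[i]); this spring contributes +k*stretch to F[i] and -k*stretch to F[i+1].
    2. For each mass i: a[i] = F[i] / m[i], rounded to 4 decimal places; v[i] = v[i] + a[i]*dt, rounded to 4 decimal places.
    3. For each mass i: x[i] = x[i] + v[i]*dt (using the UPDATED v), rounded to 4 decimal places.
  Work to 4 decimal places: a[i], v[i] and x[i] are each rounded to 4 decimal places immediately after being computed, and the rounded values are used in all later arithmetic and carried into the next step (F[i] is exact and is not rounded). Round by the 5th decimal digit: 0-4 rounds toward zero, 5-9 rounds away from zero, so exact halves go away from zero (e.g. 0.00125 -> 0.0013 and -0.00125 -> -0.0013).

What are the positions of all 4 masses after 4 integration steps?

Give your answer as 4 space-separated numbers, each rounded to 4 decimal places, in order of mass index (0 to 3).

Answer: 5.1941 12.8104 19.0926 25.9030

Derivation:
Step 0: x=[5.0000 13.0000 19.0000 26.0000] v=[0.0000 0.0000 0.0000 0.0000]
Step 1: x=[5.0200 12.9800 19.0100 25.9900] v=[0.2000 -0.2000 0.1000 -0.1000]
Step 2: x=[5.0596 12.9407 19.0295 25.9702] v=[0.3960 -0.3930 0.1950 -0.1980]
Step 3: x=[5.1180 12.8835 19.0575 25.9410] v=[0.5841 -0.5722 0.2802 -0.2921]
Step 4: x=[5.1941 12.8104 19.0926 25.9030] v=[0.7607 -0.7314 0.3512 -0.3805]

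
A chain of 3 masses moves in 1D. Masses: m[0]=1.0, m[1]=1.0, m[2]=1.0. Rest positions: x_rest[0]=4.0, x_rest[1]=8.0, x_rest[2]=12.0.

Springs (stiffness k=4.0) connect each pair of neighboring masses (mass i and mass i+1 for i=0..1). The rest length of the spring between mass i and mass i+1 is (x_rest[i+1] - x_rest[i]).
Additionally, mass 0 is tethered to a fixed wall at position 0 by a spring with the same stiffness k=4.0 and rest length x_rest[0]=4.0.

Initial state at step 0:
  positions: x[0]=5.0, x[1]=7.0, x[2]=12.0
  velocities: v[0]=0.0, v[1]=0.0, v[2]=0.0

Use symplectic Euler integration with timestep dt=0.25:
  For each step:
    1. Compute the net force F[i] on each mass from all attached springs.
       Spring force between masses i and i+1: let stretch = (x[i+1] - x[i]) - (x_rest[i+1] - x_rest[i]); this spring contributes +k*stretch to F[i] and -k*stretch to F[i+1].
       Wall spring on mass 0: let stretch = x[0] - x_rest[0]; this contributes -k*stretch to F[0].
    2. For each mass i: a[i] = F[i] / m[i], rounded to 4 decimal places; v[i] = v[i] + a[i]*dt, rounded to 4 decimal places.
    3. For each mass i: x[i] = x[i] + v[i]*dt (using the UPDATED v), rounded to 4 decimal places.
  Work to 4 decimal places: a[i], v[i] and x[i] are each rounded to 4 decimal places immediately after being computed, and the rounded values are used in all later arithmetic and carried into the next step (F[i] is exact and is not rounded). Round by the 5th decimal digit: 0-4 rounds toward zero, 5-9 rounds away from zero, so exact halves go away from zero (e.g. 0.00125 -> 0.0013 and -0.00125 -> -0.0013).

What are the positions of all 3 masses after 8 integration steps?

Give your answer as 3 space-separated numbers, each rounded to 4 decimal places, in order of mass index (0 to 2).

Step 0: x=[5.0000 7.0000 12.0000] v=[0.0000 0.0000 0.0000]
Step 1: x=[4.2500 7.7500 11.7500] v=[-3.0000 3.0000 -1.0000]
Step 2: x=[3.3125 8.6250 11.5000] v=[-3.7500 3.5000 -1.0000]
Step 3: x=[2.8750 8.8906 11.5313] v=[-1.7500 1.0625 0.1250]
Step 4: x=[3.2227 8.3125 11.9024] v=[1.3906 -2.3124 1.4843]
Step 5: x=[4.0371 7.3594 12.3760] v=[3.2577 -3.8123 1.8944]
Step 6: x=[4.6728 6.8299 12.5955] v=[2.5429 -2.1180 0.8778]
Step 7: x=[4.6796 7.2025 12.3736] v=[0.0272 1.4905 -0.8878]
Step 8: x=[4.1472 8.2372 11.8589] v=[-2.1295 4.1387 -2.0589]

Answer: 4.1472 8.2372 11.8589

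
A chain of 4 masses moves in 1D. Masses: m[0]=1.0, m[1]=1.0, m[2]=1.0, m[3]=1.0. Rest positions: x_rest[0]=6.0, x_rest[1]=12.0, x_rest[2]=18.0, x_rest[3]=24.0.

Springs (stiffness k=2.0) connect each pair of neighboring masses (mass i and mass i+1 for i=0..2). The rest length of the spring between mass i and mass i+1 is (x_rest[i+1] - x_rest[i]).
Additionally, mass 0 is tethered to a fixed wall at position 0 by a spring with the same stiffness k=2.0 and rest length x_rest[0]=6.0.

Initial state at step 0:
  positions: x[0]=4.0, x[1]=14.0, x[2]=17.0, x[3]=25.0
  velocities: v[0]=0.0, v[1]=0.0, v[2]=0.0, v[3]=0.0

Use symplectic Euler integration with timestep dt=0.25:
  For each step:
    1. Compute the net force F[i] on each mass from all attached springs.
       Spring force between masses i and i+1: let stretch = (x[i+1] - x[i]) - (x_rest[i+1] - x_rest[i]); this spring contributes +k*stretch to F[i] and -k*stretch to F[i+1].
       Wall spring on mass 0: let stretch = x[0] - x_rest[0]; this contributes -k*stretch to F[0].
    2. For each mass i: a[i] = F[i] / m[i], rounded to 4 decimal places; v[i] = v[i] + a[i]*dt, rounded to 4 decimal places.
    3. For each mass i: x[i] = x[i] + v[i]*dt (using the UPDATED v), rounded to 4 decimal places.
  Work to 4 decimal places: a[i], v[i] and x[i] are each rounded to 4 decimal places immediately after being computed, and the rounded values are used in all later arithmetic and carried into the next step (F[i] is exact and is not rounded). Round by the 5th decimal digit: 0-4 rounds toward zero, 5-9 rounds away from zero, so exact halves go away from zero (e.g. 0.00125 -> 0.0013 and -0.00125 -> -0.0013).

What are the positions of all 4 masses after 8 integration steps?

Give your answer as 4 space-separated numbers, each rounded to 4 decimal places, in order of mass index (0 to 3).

Answer: 5.2481 14.2224 16.5414 24.4616

Derivation:
Step 0: x=[4.0000 14.0000 17.0000 25.0000] v=[0.0000 0.0000 0.0000 0.0000]
Step 1: x=[4.7500 13.1250 17.6250 24.7500] v=[3.0000 -3.5000 2.5000 -1.0000]
Step 2: x=[5.9531 11.7656 18.5781 24.3594] v=[4.8125 -5.4375 3.8125 -1.5625]
Step 3: x=[7.1387 10.5312 19.4023 23.9961] v=[4.7422 -4.9375 3.2969 -1.4532]
Step 4: x=[7.8560 9.9817 19.6919 23.8086] v=[2.8691 -2.1982 1.1583 -0.7501]
Step 5: x=[7.8570 10.3802 19.2823 23.8565] v=[0.0040 1.5941 -1.6385 0.1916]
Step 6: x=[7.1913 11.5761 18.3317 24.0826] v=[-2.6629 4.7836 -3.8025 0.9045]
Step 7: x=[6.1748 13.0684 17.2555 24.3399] v=[-4.0662 5.9690 -4.3049 1.0291]
Step 8: x=[5.2481 14.2224 16.5414 24.4616] v=[-3.7068 4.6158 -2.8563 0.4869]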